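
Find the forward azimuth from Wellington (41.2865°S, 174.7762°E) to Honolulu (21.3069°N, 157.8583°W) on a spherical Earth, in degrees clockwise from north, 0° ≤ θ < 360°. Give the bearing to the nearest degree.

28°

Δλ = -157.8583 − 174.7762 = -332.6345°; wrapped into (−180°, 180°]: 27.3655°.
θ = atan2( sin Δλ · cos φ₂ , cos φ₁ · sin φ₂ − sin φ₁ · cos φ₂ · cos Δλ )
  = atan2(0.42825, 0.81897) = 27.605° → normalised to [0°, 360°): 27.605°.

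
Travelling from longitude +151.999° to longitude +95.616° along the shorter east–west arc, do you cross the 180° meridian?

Signed shortest Δλ = ((95.616 − 151.999 + 180) mod 360) − 180 = -56.383°.
Going west by 56.383° from +151.999° reaches +95.616° without touching 180°.

No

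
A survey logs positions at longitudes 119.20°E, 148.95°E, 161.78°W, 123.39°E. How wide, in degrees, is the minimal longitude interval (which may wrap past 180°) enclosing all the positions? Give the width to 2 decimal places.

79.02°

Sort the longitudes: -161.78°, +119.20°, +123.39°, +148.95°.
Eastward gaps between consecutive values (wrapping around): 280.98°, 4.19°, 25.56°, 49.27°.
Largest gap = 280.98° ⇒ minimal covering band is its complement: 360° − 280.98° = 79.02°.
Band runs from +119.20° eastward to -161.78°, crossing the antimeridian.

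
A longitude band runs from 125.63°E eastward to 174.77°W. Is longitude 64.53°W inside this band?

Band width going east from +125.63° to -174.77°: ((-174.77 − 125.63) mod 360) = 59.60°.
Offset of -64.53° east of the west edge: ((-64.53 − 125.63) mod 360) = 169.84°.
169.84° > 59.60° ⇒ outside.

No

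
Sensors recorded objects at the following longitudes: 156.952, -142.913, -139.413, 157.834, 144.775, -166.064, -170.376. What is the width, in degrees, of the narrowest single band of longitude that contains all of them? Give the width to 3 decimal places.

Sort the longitudes: -170.376°, -166.064°, -142.913°, -139.413°, +144.775°, +156.952°, +157.834°.
Eastward gaps between consecutive values (wrapping around): 4.312°, 23.151°, 3.500°, 284.188°, 12.177°, 0.882°, 31.790°.
Largest gap = 284.188° ⇒ minimal covering band is its complement: 360° − 284.188° = 75.812°.
Band runs from +144.775° eastward to -139.413°, crossing the antimeridian.

75.812°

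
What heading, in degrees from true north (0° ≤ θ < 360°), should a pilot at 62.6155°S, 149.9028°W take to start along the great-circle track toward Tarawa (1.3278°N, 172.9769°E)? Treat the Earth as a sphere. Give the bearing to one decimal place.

Δλ = 172.9769 − -149.9028 = 322.8797°; wrapped into (−180°, 180°]: -37.1203°.
θ = atan2( sin Δλ · cos φ₂ , cos φ₁ · sin φ₂ − sin φ₁ · cos φ₂ · cos Δλ )
  = atan2(-0.60333, 0.71848) = -40.021° → normalised to [0°, 360°): 319.979°.

320.0°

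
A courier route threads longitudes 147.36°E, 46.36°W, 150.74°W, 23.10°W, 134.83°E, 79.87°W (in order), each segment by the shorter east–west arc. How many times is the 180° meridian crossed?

Leg 1: +147.36° → -46.36°, shortest Δλ = 166.28° (east) — crosses 180°.
Leg 2: -46.36° → -150.74°, shortest Δλ = -104.38° (west) — does not cross 180°.
Leg 3: -150.74° → -23.10°, shortest Δλ = 127.64° (east) — does not cross 180°.
Leg 4: -23.10° → +134.83°, shortest Δλ = 157.93° (east) — does not cross 180°.
Leg 5: +134.83° → -79.87°, shortest Δλ = 145.3° (east) — crosses 180°.
Total crossings: 2.

2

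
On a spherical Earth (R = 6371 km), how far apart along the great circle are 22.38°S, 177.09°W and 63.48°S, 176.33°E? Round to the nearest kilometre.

Δλ = 176.33 − -177.09 = 353.42°; wrapped into (−180°, 180°]: -6.58°.
Δφ = -63.48 − -22.38 = -41.10°.
a = sin²(Δφ/2) + cos φ₁ · cos φ₂ · sin²(Δλ/2) = 0.124578.
c = 2·atan2(√a, √(1−a)) = 0.72146 rad → d = 6371·c ≈ 4596.41 km.

4596 km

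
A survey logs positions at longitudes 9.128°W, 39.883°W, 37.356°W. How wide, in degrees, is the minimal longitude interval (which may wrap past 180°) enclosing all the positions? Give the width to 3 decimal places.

Sort the longitudes: -39.883°, -37.356°, -9.128°.
Eastward gaps between consecutive values (wrapping around): 2.527°, 28.228°, 329.245°.
Largest gap = 329.245° ⇒ minimal covering band is its complement: 360° − 329.245° = 30.755°.
Band runs from -39.883° eastward to -9.128°.

30.755°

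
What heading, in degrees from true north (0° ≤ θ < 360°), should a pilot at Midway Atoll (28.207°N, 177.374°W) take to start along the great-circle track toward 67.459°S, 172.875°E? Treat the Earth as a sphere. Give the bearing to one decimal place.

Δλ = 172.875 − -177.374 = 350.249°; wrapped into (−180°, 180°]: -9.751°.
θ = atan2( sin Δλ · cos φ₂ , cos φ₁ · sin φ₂ − sin φ₁ · cos φ₂ · cos Δλ )
  = atan2(-0.06493, -0.99250) = -176.257° → normalised to [0°, 360°): 183.743°.

183.7°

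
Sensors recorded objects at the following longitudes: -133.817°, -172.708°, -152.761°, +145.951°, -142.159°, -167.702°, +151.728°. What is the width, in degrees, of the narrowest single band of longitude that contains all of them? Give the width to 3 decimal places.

Sort the longitudes: -172.708°, -167.702°, -152.761°, -142.159°, -133.817°, +145.951°, +151.728°.
Eastward gaps between consecutive values (wrapping around): 5.006°, 14.941°, 10.602°, 8.342°, 279.768°, 5.777°, 35.564°.
Largest gap = 279.768° ⇒ minimal covering band is its complement: 360° − 279.768° = 80.232°.
Band runs from +145.951° eastward to -133.817°, crossing the antimeridian.

80.232°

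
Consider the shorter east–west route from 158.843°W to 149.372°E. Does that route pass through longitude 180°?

Naïve |149.372 − -158.843| = 308.215° > 180°, so the shorter arc goes the other way round — across 180°.
Signed shortest Δλ = ((149.372 − -158.843 + 180) mod 360) − 180 = -51.785°.
Going west by 51.785° from -158.843° passes through 180° before reaching +149.372°.

Yes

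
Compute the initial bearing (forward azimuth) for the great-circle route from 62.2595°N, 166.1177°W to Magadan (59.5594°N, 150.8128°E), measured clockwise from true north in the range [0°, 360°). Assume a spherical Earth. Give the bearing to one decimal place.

Δλ = 150.8128 − -166.1177 = 316.9305°; wrapped into (−180°, 180°]: -43.0695°.
θ = atan2( sin Δλ · cos φ₂ , cos φ₁ · sin φ₂ − sin φ₁ · cos φ₂ · cos Δλ )
  = atan2(-0.34598, 0.07373) = -77.970° → normalised to [0°, 360°): 282.030°.

282.0°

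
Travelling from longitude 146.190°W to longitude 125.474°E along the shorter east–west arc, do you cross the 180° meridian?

Yes

Naïve |125.474 − -146.190| = 271.664° > 180°, so the shorter arc goes the other way round — across 180°.
Signed shortest Δλ = ((125.474 − -146.190 + 180) mod 360) − 180 = -88.336°.
Going west by 88.336° from -146.190° passes through 180° before reaching +125.474°.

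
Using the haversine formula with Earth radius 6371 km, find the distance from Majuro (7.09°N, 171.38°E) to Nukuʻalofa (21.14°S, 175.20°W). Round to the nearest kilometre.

3464 km

Δλ = -175.20 − 171.38 = -346.58°; wrapped into (−180°, 180°]: 13.42°.
Δφ = -21.14 − 7.09 = -28.23°.
a = sin²(Δφ/2) + cos φ₁ · cos φ₂ · sin²(Δλ/2) = 0.072108.
c = 2·atan2(√a, √(1−a)) = 0.54373 rad → d = 6371·c ≈ 3464.13 km.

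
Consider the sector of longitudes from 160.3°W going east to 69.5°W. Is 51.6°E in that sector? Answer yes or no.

No

Band width going east from -160.3° to -69.5°: ((-69.5 − -160.3) mod 360) = 90.8°.
Offset of +51.6° east of the west edge: ((51.6 − -160.3) mod 360) = 211.9°.
211.9° > 90.8° ⇒ outside.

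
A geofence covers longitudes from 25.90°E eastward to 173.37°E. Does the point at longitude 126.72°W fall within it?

No

Band width going east from +25.90° to +173.37°: ((173.37 − 25.90) mod 360) = 147.47°.
Offset of -126.72° east of the west edge: ((-126.72 − 25.90) mod 360) = 207.38°.
207.38° > 147.47° ⇒ outside.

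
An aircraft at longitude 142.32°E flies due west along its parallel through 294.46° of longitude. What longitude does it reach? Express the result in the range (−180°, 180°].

Start at +142.32°; shift −294.46° → -152.14°.
-152.14° already lies in (−180°, 180°].

152.14°W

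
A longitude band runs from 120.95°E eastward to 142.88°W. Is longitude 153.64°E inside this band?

Yes

Band width going east from +120.95° to -142.88°: ((-142.88 − 120.95) mod 360) = 96.17°.
Offset of +153.64° east of the west edge: ((153.64 − 120.95) mod 360) = 32.69°.
32.69° ≤ 96.17° ⇒ inside.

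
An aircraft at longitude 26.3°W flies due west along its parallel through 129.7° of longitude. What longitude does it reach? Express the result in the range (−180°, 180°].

156.0°W

Start at -26.3°; shift −129.7° → -156.0°.
-156.0° already lies in (−180°, 180°].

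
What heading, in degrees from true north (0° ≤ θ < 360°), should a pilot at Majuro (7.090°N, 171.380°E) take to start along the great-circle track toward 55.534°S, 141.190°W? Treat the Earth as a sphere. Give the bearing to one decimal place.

154.3°

Δλ = -141.190 − 171.380 = -312.570°; wrapped into (−180°, 180°]: 47.430°.
θ = atan2( sin Δλ · cos φ₂ , cos φ₁ · sin φ₂ − sin φ₁ · cos φ₂ · cos Δλ )
  = atan2(0.41677, -0.86541) = 154.285° → normalised to [0°, 360°): 154.285°.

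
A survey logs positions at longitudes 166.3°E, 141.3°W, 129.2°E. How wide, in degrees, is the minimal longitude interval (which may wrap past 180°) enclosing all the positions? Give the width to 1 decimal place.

Sort the longitudes: -141.3°, +129.2°, +166.3°.
Eastward gaps between consecutive values (wrapping around): 270.5°, 37.1°, 52.4°.
Largest gap = 270.5° ⇒ minimal covering band is its complement: 360° − 270.5° = 89.5°.
Band runs from +129.2° eastward to -141.3°, crossing the antimeridian.

89.5°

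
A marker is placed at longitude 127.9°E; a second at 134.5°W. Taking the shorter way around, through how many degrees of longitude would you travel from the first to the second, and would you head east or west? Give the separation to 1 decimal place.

Raw difference: -134.5 − 127.9 = -262.4°.
Normalise into (−180°, 180°]: -262.4° + 360° = 97.6°.
Positive ⇒ the second point lies to the east; separation 97.6°.

97.6° east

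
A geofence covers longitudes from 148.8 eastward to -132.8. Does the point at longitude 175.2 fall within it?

Band width going east from +148.8° to -132.8°: ((-132.8 − 148.8) mod 360) = 78.4°.
Offset of +175.2° east of the west edge: ((175.2 − 148.8) mod 360) = 26.4°.
26.4° ≤ 78.4° ⇒ inside.

Yes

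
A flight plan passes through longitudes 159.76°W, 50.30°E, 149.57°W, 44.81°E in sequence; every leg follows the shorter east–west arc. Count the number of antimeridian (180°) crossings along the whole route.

3

Leg 1: -159.76° → +50.30°, shortest Δλ = -149.94° (west) — crosses 180°.
Leg 2: +50.30° → -149.57°, shortest Δλ = 160.13° (east) — crosses 180°.
Leg 3: -149.57° → +44.81°, shortest Δλ = -165.62° (west) — crosses 180°.
Total crossings: 3.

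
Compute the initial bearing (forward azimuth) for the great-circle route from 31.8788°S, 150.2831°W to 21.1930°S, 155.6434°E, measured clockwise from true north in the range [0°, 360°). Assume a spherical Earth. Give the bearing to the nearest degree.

269°

Δλ = 155.6434 − -150.2831 = 305.9265°; wrapped into (−180°, 180°]: -54.0735°.
θ = atan2( sin Δλ · cos φ₂ , cos φ₁ · sin φ₂ − sin φ₁ · cos φ₂ · cos Δλ )
  = atan2(-0.75500, -0.01807) = -91.371° → normalised to [0°, 360°): 268.629°.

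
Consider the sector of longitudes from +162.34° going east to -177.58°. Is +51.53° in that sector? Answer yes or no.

Band width going east from +162.34° to -177.58°: ((-177.58 − 162.34) mod 360) = 20.08°.
Offset of +51.53° east of the west edge: ((51.53 − 162.34) mod 360) = 249.19°.
249.19° > 20.08° ⇒ outside.

No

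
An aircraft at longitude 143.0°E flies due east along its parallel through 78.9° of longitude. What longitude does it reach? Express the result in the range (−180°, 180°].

Start at +143.0°; shift +78.9° → +221.9°.
+221.9° lies outside (−180°, 180°]; subtract 360° → -138.1°.

138.1°W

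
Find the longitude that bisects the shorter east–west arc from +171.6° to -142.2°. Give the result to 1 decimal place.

Signed shortest Δλ from +171.6° to -142.2° is +46.2°.
Midpoint longitude = +171.6° + (+46.2°)/2 = +171.6° + 23.1° = +194.7°.
Normalise into (−180°, 180°]: -165.3°.
(The naïve average (+171.6 + -142.2)/2 = 14.7° is on the wrong side of the globe.)

-165.3°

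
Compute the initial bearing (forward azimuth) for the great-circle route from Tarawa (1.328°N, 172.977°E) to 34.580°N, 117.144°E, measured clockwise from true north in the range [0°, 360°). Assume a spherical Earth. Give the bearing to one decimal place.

309.3°

Δλ = 117.144 − 172.977 = -55.833°.
θ = atan2( sin Δλ · cos φ₂ , cos φ₁ · sin φ₂ − sin φ₁ · cos φ₂ · cos Δλ )
  = atan2(-0.68123, 0.55669) = -50.745° → normalised to [0°, 360°): 309.255°.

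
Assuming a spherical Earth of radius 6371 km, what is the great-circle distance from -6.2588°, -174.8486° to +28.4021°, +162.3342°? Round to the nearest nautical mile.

Δλ = 162.3342 − -174.8486 = 337.1828°; wrapped into (−180°, 180°]: -22.8172°.
Δφ = 28.4021 − -6.2588 = 34.6609°.
a = sin²(Δφ/2) + cos φ₁ · cos φ₂ · sin²(Δλ/2) = 0.122946.
c = 2·atan2(√a, √(1−a)) = 0.71650 rad → d = 6371·c ≈ 4564.82 km ≈ 2464.81 nmi.

2465 nmi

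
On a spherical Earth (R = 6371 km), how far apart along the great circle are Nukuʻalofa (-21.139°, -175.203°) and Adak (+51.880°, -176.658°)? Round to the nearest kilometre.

Δλ = -176.658 − -175.203 = -1.455°.
Δφ = 51.880 − -21.139 = 73.019°.
a = sin²(Δφ/2) + cos φ₁ · cos φ₂ · sin²(Δλ/2) = 0.354066.
c = 2·atan2(√a, √(1−a)) = 1.27462 rad → d = 6371·c ≈ 8120.58 km.

8121 km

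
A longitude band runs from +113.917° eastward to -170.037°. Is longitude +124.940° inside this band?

Band width going east from +113.917° to -170.037°: ((-170.037 − 113.917) mod 360) = 76.046°.
Offset of +124.940° east of the west edge: ((124.940 − 113.917) mod 360) = 11.023°.
11.023° ≤ 76.046° ⇒ inside.

Yes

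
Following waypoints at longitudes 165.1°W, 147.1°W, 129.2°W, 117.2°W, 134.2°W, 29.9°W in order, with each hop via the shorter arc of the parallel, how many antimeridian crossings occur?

Leg 1: -165.1° → -147.1°, shortest Δλ = 18.0° (east) — does not cross 180°.
Leg 2: -147.1° → -129.2°, shortest Δλ = 17.9° (east) — does not cross 180°.
Leg 3: -129.2° → -117.2°, shortest Δλ = 12.0° (east) — does not cross 180°.
Leg 4: -117.2° → -134.2°, shortest Δλ = -17.0° (west) — does not cross 180°.
Leg 5: -134.2° → -29.9°, shortest Δλ = 104.3° (east) — does not cross 180°.
Total crossings: 0.

0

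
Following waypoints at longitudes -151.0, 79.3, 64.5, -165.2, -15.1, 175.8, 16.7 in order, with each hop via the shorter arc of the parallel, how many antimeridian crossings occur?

3

Leg 1: -151.0° → +79.3°, shortest Δλ = -129.7° (west) — crosses 180°.
Leg 2: +79.3° → +64.5°, shortest Δλ = -14.8° (west) — does not cross 180°.
Leg 3: +64.5° → -165.2°, shortest Δλ = 130.3° (east) — crosses 180°.
Leg 4: -165.2° → -15.1°, shortest Δλ = 150.1° (east) — does not cross 180°.
Leg 5: -15.1° → +175.8°, shortest Δλ = -169.1° (west) — crosses 180°.
Leg 6: +175.8° → +16.7°, shortest Δλ = -159.1° (west) — does not cross 180°.
Total crossings: 3.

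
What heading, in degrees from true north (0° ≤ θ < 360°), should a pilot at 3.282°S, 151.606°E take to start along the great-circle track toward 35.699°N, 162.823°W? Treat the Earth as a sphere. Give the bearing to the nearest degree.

Δλ = -162.823 − 151.606 = -314.429°; wrapped into (−180°, 180°]: 45.571°.
θ = atan2( sin Δλ · cos φ₂ , cos φ₁ · sin φ₂ − sin φ₁ · cos φ₂ · cos Δλ )
  = atan2(0.57993, 0.61512) = 43.314° → normalised to [0°, 360°): 43.314°.

43°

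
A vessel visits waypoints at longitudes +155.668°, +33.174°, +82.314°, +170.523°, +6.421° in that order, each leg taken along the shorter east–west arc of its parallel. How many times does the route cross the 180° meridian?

Leg 1: +155.668° → +33.174°, shortest Δλ = -122.494° (west) — does not cross 180°.
Leg 2: +33.174° → +82.314°, shortest Δλ = 49.14° (east) — does not cross 180°.
Leg 3: +82.314° → +170.523°, shortest Δλ = 88.209° (east) — does not cross 180°.
Leg 4: +170.523° → +6.421°, shortest Δλ = -164.102° (west) — does not cross 180°.
Total crossings: 0.

0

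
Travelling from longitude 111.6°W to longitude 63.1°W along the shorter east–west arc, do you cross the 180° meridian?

No

Signed shortest Δλ = ((-63.1 − -111.6 + 180) mod 360) − 180 = 48.5°.
Going east by 48.5° from -111.6° reaches -63.1° without touching 180°.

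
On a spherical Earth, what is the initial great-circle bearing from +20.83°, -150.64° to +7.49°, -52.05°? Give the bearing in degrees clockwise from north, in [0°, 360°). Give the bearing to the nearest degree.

80°

Δλ = -52.05 − -150.64 = 98.59°.
θ = atan2( sin Δλ · cos φ₂ , cos φ₁ · sin φ₂ − sin φ₁ · cos φ₂ · cos Δλ )
  = atan2(0.98035, 0.17449) = 79.908° → normalised to [0°, 360°): 79.908°.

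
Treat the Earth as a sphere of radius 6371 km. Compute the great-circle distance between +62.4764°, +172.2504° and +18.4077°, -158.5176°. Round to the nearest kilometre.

5393 km

Δλ = -158.5176 − 172.2504 = -330.7680°; wrapped into (−180°, 180°]: 29.2320°.
Δφ = 18.4077 − 62.4764 = -44.0687°.
a = sin²(Δφ/2) + cos φ₁ · cos φ₂ · sin²(Δλ/2) = 0.168666.
c = 2·atan2(√a, √(1−a)) = 0.84642 rad → d = 6371·c ≈ 5392.55 km.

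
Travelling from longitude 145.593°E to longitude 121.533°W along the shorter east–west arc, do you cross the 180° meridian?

Naïve |-121.533 − 145.593| = 267.126° > 180°, so the shorter arc goes the other way round — across 180°.
Signed shortest Δλ = ((-121.533 − 145.593 + 180) mod 360) − 180 = 92.874°.
Going east by 92.874° from +145.593° passes through 180° before reaching -121.533°.

Yes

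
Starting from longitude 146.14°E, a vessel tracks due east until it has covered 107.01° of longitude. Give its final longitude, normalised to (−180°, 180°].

Start at +146.14°; shift +107.01° → +253.15°.
+253.15° lies outside (−180°, 180°]; subtract 360° → -106.85°.

106.85°W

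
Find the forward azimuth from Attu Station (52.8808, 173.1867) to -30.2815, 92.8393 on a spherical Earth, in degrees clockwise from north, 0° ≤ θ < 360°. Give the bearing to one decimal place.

243.8°

Δλ = 92.8393 − 173.1867 = -80.3474°.
θ = atan2( sin Δλ · cos φ₂ , cos φ₁ · sin φ₂ − sin φ₁ · cos φ₂ · cos Δλ )
  = atan2(-0.85133, -0.41976) = -116.246° → normalised to [0°, 360°): 243.754°.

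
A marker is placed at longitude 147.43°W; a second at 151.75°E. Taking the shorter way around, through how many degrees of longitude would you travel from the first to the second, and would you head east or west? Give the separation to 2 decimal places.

Raw difference: 151.75 − -147.43 = 299.18°.
Normalise into (−180°, 180°]: 299.18° − 360° = -60.82°.
Negative ⇒ the second point lies to the west; separation 60.82°.

60.82° west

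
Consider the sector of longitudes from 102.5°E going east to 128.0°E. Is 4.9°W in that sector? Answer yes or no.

Band width going east from +102.5° to +128.0°: ((128.0 − 102.5) mod 360) = 25.5°.
Offset of -4.9° east of the west edge: ((-4.9 − 102.5) mod 360) = 252.6°.
252.6° > 25.5° ⇒ outside.

No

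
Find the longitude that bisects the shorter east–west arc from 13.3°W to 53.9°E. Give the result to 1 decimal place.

20.3°E

Signed shortest Δλ from -13.3° to +53.9° is +67.2°.
Midpoint longitude = -13.3° + (+67.2°)/2 = -13.3° + 33.6° = +20.3°.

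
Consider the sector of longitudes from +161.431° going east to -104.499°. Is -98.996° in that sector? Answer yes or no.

Band width going east from +161.431° to -104.499°: ((-104.499 − 161.431) mod 360) = 94.070°.
Offset of -98.996° east of the west edge: ((-98.996 − 161.431) mod 360) = 99.573°.
99.573° > 94.070° ⇒ outside.

No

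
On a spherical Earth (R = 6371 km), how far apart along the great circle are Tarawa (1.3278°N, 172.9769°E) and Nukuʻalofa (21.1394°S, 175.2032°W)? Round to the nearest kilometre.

Δλ = -175.2032 − 172.9769 = -348.1801°; wrapped into (−180°, 180°]: 11.8199°.
Δφ = -21.1394 − 1.3278 = -22.4672°.
a = sin²(Δφ/2) + cos φ₁ · cos φ₂ · sin²(Δλ/2) = 0.047837.
c = 2·atan2(√a, √(1−a)) = 0.44100 rad → d = 6371·c ≈ 2809.59 km.

2810 km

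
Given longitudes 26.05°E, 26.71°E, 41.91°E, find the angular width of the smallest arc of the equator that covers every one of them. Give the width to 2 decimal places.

Sort the longitudes: +26.05°, +26.71°, +41.91°.
Eastward gaps between consecutive values (wrapping around): 0.66°, 15.20°, 344.14°.
Largest gap = 344.14° ⇒ minimal covering band is its complement: 360° − 344.14° = 15.86°.
Band runs from +26.05° eastward to +41.91°.

15.86°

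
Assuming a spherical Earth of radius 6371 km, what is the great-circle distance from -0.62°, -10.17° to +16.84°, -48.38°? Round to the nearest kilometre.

4615 km

Δλ = -48.38 − -10.17 = -38.21°.
Δφ = 16.84 − -0.62 = 17.46°.
a = sin²(Δφ/2) + cos φ₁ · cos φ₂ · sin²(Δλ/2) = 0.125562.
c = 2·atan2(√a, √(1−a)) = 0.72443 rad → d = 6371·c ≈ 4615.36 km.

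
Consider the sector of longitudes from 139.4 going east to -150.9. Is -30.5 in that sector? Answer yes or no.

Band width going east from +139.4° to -150.9°: ((-150.9 − 139.4) mod 360) = 69.7°.
Offset of -30.5° east of the west edge: ((-30.5 − 139.4) mod 360) = 190.1°.
190.1° > 69.7° ⇒ outside.

No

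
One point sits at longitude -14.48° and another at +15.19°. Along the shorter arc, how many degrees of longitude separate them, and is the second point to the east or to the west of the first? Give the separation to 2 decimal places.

Raw difference: 15.19 − -14.48 = 29.67°.
Normalise into (−180°, 180°]: 29.67° stays 29.67°.
Positive ⇒ the second point lies to the east; separation 29.67°.

29.67° east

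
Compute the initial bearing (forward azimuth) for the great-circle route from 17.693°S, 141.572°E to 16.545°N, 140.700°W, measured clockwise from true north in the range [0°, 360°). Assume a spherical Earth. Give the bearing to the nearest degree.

70°

Δλ = -140.700 − 141.572 = -282.272°; wrapped into (−180°, 180°]: 77.728°.
θ = atan2( sin Δλ · cos φ₂ , cos φ₁ · sin φ₂ − sin φ₁ · cos φ₂ · cos Δλ )
  = atan2(0.93669, 0.33322) = 70.417° → normalised to [0°, 360°): 70.417°.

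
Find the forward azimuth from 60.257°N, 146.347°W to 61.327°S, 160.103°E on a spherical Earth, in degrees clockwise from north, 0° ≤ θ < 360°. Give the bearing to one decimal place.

Δλ = 160.103 − -146.347 = 306.450°; wrapped into (−180°, 180°]: -53.550°.
θ = atan2( sin Δλ · cos φ₂ , cos φ₁ · sin φ₂ − sin φ₁ · cos φ₂ · cos Δλ )
  = atan2(-0.38595, -0.68278) = -150.522° → normalised to [0°, 360°): 209.478°.

209.5°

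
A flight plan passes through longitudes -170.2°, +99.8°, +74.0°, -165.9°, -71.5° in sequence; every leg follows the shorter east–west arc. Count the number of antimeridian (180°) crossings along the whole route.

2

Leg 1: -170.2° → +99.8°, shortest Δλ = -90.0° (west) — crosses 180°.
Leg 2: +99.8° → +74.0°, shortest Δλ = -25.8° (west) — does not cross 180°.
Leg 3: +74.0° → -165.9°, shortest Δλ = 120.1° (east) — crosses 180°.
Leg 4: -165.9° → -71.5°, shortest Δλ = 94.4° (east) — does not cross 180°.
Total crossings: 2.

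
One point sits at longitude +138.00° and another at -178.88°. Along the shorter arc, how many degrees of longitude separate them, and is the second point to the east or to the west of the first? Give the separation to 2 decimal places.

Raw difference: -178.88 − 138.00 = -316.88°.
Normalise into (−180°, 180°]: -316.88° + 360° = 43.12°.
Positive ⇒ the second point lies to the east; separation 43.12°.

43.12° east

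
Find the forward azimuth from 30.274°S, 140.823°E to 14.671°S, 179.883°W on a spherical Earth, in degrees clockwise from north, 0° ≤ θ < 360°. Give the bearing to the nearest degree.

75°

Δλ = -179.883 − 140.823 = -320.706°; wrapped into (−180°, 180°]: 39.294°.
θ = atan2( sin Δλ · cos φ₂ , cos φ₁ · sin φ₂ − sin φ₁ · cos φ₂ · cos Δλ )
  = atan2(0.61265, 0.15870) = 75.477° → normalised to [0°, 360°): 75.477°.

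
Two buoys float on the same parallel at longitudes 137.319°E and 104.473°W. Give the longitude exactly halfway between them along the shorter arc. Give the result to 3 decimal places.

163.577°W

Signed shortest Δλ from +137.319° to -104.473° is +118.208°.
Midpoint longitude = +137.319° + (+118.208°)/2 = +137.319° + 59.104° = +196.423°.
Normalise into (−180°, 180°]: -163.577°.
(The naïve average (+137.319 + -104.473)/2 = 16.423° is on the wrong side of the globe.)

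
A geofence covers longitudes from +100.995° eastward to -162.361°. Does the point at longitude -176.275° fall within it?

Band width going east from +100.995° to -162.361°: ((-162.361 − 100.995) mod 360) = 96.644°.
Offset of -176.275° east of the west edge: ((-176.275 − 100.995) mod 360) = 82.730°.
82.730° ≤ 96.644° ⇒ inside.

Yes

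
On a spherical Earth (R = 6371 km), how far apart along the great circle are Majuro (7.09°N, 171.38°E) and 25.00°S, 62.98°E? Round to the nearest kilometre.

12191 km

Δλ = 62.98 − 171.38 = -108.40°.
Δφ = -25.00 − 7.09 = -32.09°.
a = sin²(Δφ/2) + cos φ₁ · cos φ₂ · sin²(Δλ/2) = 0.668025.
c = 2·atan2(√a, √(1−a)) = 1.91352 rad → d = 6371·c ≈ 12191.02 km.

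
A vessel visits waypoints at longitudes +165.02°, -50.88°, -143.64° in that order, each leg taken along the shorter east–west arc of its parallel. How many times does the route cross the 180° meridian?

1

Leg 1: +165.02° → -50.88°, shortest Δλ = 144.1° (east) — crosses 180°.
Leg 2: -50.88° → -143.64°, shortest Δλ = -92.76° (west) — does not cross 180°.
Total crossings: 1.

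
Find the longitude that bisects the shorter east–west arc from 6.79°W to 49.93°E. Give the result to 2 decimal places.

21.57°E

Signed shortest Δλ from -6.79° to +49.93° is +56.72°.
Midpoint longitude = -6.79° + (+56.72°)/2 = -6.79° + 28.36° = +21.57°.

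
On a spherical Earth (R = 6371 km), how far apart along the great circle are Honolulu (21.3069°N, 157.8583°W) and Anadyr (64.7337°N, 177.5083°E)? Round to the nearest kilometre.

5156 km

Δλ = 177.5083 − -157.8583 = 335.3666°; wrapped into (−180°, 180°]: -24.6334°.
Δφ = 64.7337 − 21.3069 = 43.4268°.
a = sin²(Δφ/2) + cos φ₁ · cos φ₂ · sin²(Δλ/2) = 0.154968.
c = 2·atan2(√a, √(1−a)) = 0.80922 rad → d = 6371·c ≈ 5155.53 km.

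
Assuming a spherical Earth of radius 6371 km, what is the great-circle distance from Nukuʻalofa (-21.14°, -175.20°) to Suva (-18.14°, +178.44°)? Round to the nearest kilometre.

745 km

Δλ = 178.44 − -175.20 = 353.64°; wrapped into (−180°, 180°]: -6.36°.
Δφ = -18.14 − -21.14 = 3.00°.
a = sin²(Δφ/2) + cos φ₁ · cos φ₂ · sin²(Δλ/2) = 0.003413.
c = 2·atan2(√a, √(1−a)) = 0.11690 rad → d = 6371·c ≈ 744.79 km.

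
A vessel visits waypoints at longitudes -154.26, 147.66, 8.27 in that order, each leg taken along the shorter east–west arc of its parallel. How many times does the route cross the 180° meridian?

Leg 1: -154.26° → +147.66°, shortest Δλ = -58.08° (west) — crosses 180°.
Leg 2: +147.66° → +8.27°, shortest Δλ = -139.39° (west) — does not cross 180°.
Total crossings: 1.

1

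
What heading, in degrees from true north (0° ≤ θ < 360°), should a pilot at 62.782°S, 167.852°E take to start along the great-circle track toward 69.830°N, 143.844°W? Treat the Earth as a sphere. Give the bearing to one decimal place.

Δλ = -143.844 − 167.852 = -311.696°; wrapped into (−180°, 180°]: 48.304°.
θ = atan2( sin Δλ · cos φ₂ , cos φ₁ · sin φ₂ − sin φ₁ · cos φ₂ · cos Δλ )
  = atan2(0.25746, 0.63329) = 22.124° → normalised to [0°, 360°): 22.124°.

22.1°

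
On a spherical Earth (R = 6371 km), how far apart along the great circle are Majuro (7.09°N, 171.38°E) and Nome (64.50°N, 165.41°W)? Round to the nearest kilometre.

6642 km

Δλ = -165.41 − 171.38 = -336.79°; wrapped into (−180°, 180°]: 23.21°.
Δφ = 64.50 − 7.09 = 57.41°.
a = sin²(Δφ/2) + cos φ₁ · cos φ₂ · sin²(Δλ/2) = 0.247976.
c = 2·atan2(√a, √(1−a)) = 1.04252 rad → d = 6371·c ≈ 6641.88 km.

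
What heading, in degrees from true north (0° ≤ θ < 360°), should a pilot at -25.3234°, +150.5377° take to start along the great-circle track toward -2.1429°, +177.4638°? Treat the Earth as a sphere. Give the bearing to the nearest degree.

52°

Δλ = 177.4638 − 150.5377 = 26.9261°.
θ = atan2( sin Δλ · cos φ₂ , cos φ₁ · sin φ₂ − sin φ₁ · cos φ₂ · cos Δλ )
  = atan2(0.45252, 0.34729) = 52.495° → normalised to [0°, 360°): 52.495°.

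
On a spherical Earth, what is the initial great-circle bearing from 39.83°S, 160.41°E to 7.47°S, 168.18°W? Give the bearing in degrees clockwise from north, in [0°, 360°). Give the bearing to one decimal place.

Δλ = -168.18 − 160.41 = -328.59°; wrapped into (−180°, 180°]: 31.41°.
θ = atan2( sin Δλ · cos φ₂ , cos φ₁ · sin φ₂ − sin φ₁ · cos φ₂ · cos Δλ )
  = atan2(0.51674, 0.44217) = 49.446° → normalised to [0°, 360°): 49.446°.

49.4°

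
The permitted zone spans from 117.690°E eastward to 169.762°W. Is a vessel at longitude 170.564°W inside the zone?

Band width going east from +117.690° to -169.762°: ((-169.762 − 117.690) mod 360) = 72.548°.
Offset of -170.564° east of the west edge: ((-170.564 − 117.690) mod 360) = 71.746°.
71.746° ≤ 72.548° ⇒ inside.

Yes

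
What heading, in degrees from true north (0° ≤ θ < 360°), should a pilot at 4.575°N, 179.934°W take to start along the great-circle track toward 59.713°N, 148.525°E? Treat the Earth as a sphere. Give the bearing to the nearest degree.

Δλ = 148.525 − -179.934 = 328.459°; wrapped into (−180°, 180°]: -31.541°.
θ = atan2( sin Δλ · cos φ₂ , cos φ₁ · sin φ₂ − sin φ₁ · cos φ₂ · cos Δλ )
  = atan2(-0.26382, 0.82647) = -17.704° → normalised to [0°, 360°): 342.296°.

342°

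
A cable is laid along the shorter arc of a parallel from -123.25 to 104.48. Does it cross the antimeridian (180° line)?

Yes

Naïve |104.48 − -123.25| = 227.73° > 180°, so the shorter arc goes the other way round — across 180°.
Signed shortest Δλ = ((104.48 − -123.25 + 180) mod 360) − 180 = -132.27°.
Going west by 132.27° from -123.25° passes through 180° before reaching +104.48°.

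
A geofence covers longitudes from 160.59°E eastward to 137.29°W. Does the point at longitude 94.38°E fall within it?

Band width going east from +160.59° to -137.29°: ((-137.29 − 160.59) mod 360) = 62.12°.
Offset of +94.38° east of the west edge: ((94.38 − 160.59) mod 360) = 293.79°.
293.79° > 62.12° ⇒ outside.

No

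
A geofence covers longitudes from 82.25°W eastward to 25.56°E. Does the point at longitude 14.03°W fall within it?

Yes

Band width going east from -82.25° to +25.56°: ((25.56 − -82.25) mod 360) = 107.81°.
Offset of -14.03° east of the west edge: ((-14.03 − -82.25) mod 360) = 68.22°.
68.22° ≤ 107.81° ⇒ inside.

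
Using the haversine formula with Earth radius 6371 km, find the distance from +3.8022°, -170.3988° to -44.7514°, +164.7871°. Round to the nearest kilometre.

5936 km

Δλ = 164.7871 − -170.3988 = 335.1859°; wrapped into (−180°, 180°]: -24.8141°.
Δφ = -44.7514 − 3.8022 = -48.5536°.
a = sin²(Δφ/2) + cos φ₁ · cos φ₂ · sin²(Δλ/2) = 0.201752.
c = 2·atan2(√a, √(1−a)) = 0.93167 rad → d = 6371·c ≈ 5935.65 km.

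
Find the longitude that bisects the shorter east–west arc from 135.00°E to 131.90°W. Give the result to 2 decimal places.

178.45°W

Signed shortest Δλ from +135.00° to -131.90° is +93.10°.
Midpoint longitude = +135.00° + (+93.10°)/2 = +135.00° + 46.55° = +181.55°.
Normalise into (−180°, 180°]: -178.45°.
(The naïve average (+135.00 + -131.90)/2 = 1.55° is on the wrong side of the globe.)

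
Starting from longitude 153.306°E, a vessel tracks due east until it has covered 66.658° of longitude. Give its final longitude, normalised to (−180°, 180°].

140.036°W

Start at +153.306°; shift +66.658° → +219.964°.
+219.964° lies outside (−180°, 180°]; subtract 360° → -140.036°.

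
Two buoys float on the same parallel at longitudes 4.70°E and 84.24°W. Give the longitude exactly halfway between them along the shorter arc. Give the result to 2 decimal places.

Signed shortest Δλ from +4.70° to -84.24° is -88.94°.
Midpoint longitude = +4.70° + (-88.94°)/2 = +4.70° − 44.47° = -39.77°.

39.77°W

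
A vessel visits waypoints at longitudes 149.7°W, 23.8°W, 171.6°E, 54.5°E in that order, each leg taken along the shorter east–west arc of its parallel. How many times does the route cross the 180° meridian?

1

Leg 1: -149.7° → -23.8°, shortest Δλ = 125.9° (east) — does not cross 180°.
Leg 2: -23.8° → +171.6°, shortest Δλ = -164.6° (west) — crosses 180°.
Leg 3: +171.6° → +54.5°, shortest Δλ = -117.1° (west) — does not cross 180°.
Total crossings: 1.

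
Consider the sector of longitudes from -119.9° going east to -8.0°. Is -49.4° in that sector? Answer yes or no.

Yes

Band width going east from -119.9° to -8.0°: ((-8.0 − -119.9) mod 360) = 111.9°.
Offset of -49.4° east of the west edge: ((-49.4 − -119.9) mod 360) = 70.5°.
70.5° ≤ 111.9° ⇒ inside.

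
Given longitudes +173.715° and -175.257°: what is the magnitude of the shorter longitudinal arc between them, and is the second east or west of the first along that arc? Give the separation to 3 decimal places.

11.028° east

Raw difference: -175.257 − 173.715 = -348.972°.
Normalise into (−180°, 180°]: -348.972° + 360° = 11.028°.
Positive ⇒ the second point lies to the east; separation 11.028°.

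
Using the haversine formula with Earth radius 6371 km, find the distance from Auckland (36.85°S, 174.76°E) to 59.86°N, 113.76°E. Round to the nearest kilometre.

Δλ = 113.76 − 174.76 = -61.00°.
Δφ = 59.86 − -36.85 = 96.71°.
a = sin²(Δφ/2) + cos φ₁ · cos φ₂ · sin²(Δλ/2) = 0.661923.
c = 2·atan2(√a, √(1−a)) = 1.90059 rad → d = 6371·c ≈ 12108.64 km.

12109 km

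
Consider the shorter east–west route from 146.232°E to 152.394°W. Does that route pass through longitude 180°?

Yes

Naïve |-152.394 − 146.232| = 298.626° > 180°, so the shorter arc goes the other way round — across 180°.
Signed shortest Δλ = ((-152.394 − 146.232 + 180) mod 360) − 180 = 61.374°.
Going east by 61.374° from +146.232° passes through 180° before reaching -152.394°.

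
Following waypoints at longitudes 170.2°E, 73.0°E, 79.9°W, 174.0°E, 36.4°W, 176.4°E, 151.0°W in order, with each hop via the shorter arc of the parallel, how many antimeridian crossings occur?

Leg 1: +170.2° → +73.0°, shortest Δλ = -97.2° (west) — does not cross 180°.
Leg 2: +73.0° → -79.9°, shortest Δλ = -152.9° (west) — does not cross 180°.
Leg 3: -79.9° → +174.0°, shortest Δλ = -106.1° (west) — crosses 180°.
Leg 4: +174.0° → -36.4°, shortest Δλ = 149.6° (east) — crosses 180°.
Leg 5: -36.4° → +176.4°, shortest Δλ = -147.2° (west) — crosses 180°.
Leg 6: +176.4° → -151.0°, shortest Δλ = 32.6° (east) — crosses 180°.
Total crossings: 4.

4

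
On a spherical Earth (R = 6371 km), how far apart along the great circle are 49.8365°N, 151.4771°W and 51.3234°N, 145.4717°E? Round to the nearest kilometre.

4315 km

Δλ = 145.4717 − -151.4771 = 296.9488°; wrapped into (−180°, 180°]: -63.0512°.
Δφ = 51.3234 − 49.8365 = 1.4869°.
a = sin²(Δφ/2) + cos φ₁ · cos φ₂ · sin²(Δλ/2) = 0.110366.
c = 2·atan2(√a, √(1−a)) = 0.67730 rad → d = 6371·c ≈ 4315.07 km.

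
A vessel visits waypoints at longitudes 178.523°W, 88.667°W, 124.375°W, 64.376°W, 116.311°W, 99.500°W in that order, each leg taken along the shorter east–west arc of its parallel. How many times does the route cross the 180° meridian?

0

Leg 1: -178.523° → -88.667°, shortest Δλ = 89.856° (east) — does not cross 180°.
Leg 2: -88.667° → -124.375°, shortest Δλ = -35.708° (west) — does not cross 180°.
Leg 3: -124.375° → -64.376°, shortest Δλ = 59.999° (east) — does not cross 180°.
Leg 4: -64.376° → -116.311°, shortest Δλ = -51.935° (west) — does not cross 180°.
Leg 5: -116.311° → -99.500°, shortest Δλ = 16.811° (east) — does not cross 180°.
Total crossings: 0.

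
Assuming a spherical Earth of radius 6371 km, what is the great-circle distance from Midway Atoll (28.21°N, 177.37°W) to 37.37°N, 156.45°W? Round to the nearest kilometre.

Δλ = -156.45 − -177.37 = 20.92°.
Δφ = 37.37 − 28.21 = 9.16°.
a = sin²(Δφ/2) + cos φ₁ · cos φ₂ · sin²(Δλ/2) = 0.029459.
c = 2·atan2(√a, √(1−a)) = 0.34498 rad → d = 6371·c ≈ 2197.88 km.

2198 km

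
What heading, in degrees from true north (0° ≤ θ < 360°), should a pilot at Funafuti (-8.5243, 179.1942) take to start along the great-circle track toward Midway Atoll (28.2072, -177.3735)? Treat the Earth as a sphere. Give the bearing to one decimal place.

Δλ = -177.3735 − 179.1942 = -356.5677°; wrapped into (−180°, 180°]: 3.4323°.
θ = atan2( sin Δλ · cos φ₂ , cos φ₁ · sin φ₂ − sin φ₁ · cos φ₂ · cos Δλ )
  = atan2(0.05276, 0.59783) = 5.043° → normalised to [0°, 360°): 5.043°.

5.0°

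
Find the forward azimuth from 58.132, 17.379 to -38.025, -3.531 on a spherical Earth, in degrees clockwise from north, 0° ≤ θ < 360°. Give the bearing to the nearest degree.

196°

Δλ = -3.531 − 17.379 = -20.910°.
θ = atan2( sin Δλ · cos φ₂ , cos φ₁ · sin φ₂ − sin φ₁ · cos φ₂ · cos Δλ )
  = atan2(-0.28115, -0.95017) = -163.517° → normalised to [0°, 360°): 196.483°.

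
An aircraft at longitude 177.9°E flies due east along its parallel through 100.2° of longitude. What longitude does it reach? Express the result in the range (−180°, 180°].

81.9°W

Start at +177.9°; shift +100.2° → +278.1°.
+278.1° lies outside (−180°, 180°]; subtract 360° → -81.9°.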